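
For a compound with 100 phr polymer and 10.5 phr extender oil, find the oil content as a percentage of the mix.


Oil % = oil / (100 + oil) * 100
= 10.5 / (100 + 10.5) * 100
= 10.5 / 110.5 * 100
= 9.5%

9.5%


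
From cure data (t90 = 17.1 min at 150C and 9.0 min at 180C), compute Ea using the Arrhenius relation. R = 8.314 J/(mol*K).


T1 = 423.15 K, T2 = 453.15 K
1/T1 - 1/T2 = 1.5645e-04
ln(t1/t2) = ln(17.1/9.0) = 0.6419
Ea = 8.314 * 0.6419 / 1.5645e-04 = 34108.3939 J/mol
Ea = 34.11 kJ/mol

34.11 kJ/mol


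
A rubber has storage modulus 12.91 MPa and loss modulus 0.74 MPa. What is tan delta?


tan delta = E'' / E'
= 0.74 / 12.91
= 0.0573

tan delta = 0.0573


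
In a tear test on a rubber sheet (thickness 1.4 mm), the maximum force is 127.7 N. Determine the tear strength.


Tear strength = force / thickness
= 127.7 / 1.4
= 91.21 N/mm

91.21 N/mm


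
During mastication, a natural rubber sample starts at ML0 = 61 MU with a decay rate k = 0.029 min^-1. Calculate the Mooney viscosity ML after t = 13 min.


ML = ML0 * exp(-k * t)
ML = 61 * exp(-0.029 * 13)
ML = 61 * 0.6859
ML = 41.84 MU

41.84 MU


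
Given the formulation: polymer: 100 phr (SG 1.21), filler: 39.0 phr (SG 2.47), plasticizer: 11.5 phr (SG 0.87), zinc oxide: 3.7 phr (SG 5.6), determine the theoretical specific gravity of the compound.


Sum of weights = 154.2
Volume contributions:
  polymer: 100/1.21 = 82.6446
  filler: 39.0/2.47 = 15.7895
  plasticizer: 11.5/0.87 = 13.2184
  zinc oxide: 3.7/5.6 = 0.6607
Sum of volumes = 112.3132
SG = 154.2 / 112.3132 = 1.373

SG = 1.373


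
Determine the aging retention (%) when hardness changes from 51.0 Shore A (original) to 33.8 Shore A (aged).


Retention = aged / original * 100
= 33.8 / 51.0 * 100
= 66.3%

66.3%


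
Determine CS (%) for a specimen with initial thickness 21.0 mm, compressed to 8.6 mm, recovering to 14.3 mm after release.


CS = (t0 - recovered) / (t0 - ts) * 100
= (21.0 - 14.3) / (21.0 - 8.6) * 100
= 6.7 / 12.4 * 100
= 54.0%

54.0%


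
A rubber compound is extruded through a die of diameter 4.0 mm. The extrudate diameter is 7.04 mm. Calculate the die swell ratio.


Die swell ratio = D_extrudate / D_die
= 7.04 / 4.0
= 1.76

Die swell = 1.76


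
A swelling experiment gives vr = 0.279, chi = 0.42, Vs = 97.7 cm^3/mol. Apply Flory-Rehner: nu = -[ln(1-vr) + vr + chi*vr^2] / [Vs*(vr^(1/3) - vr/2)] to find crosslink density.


ln(1 - vr) = ln(1 - 0.279) = -0.3271
Numerator = -((-0.3271) + 0.279 + 0.42 * 0.279^2) = 0.0154
Denominator = 97.7 * (0.279^(1/3) - 0.279/2) = 50.2113
nu = 0.0154 / 50.2113 = 3.0716e-04 mol/cm^3

3.0716e-04 mol/cm^3


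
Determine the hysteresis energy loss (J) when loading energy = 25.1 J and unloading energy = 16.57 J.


Hysteresis loss = loading - unloading
= 25.1 - 16.57
= 8.53 J

8.53 J


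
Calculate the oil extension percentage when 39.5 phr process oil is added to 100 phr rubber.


Oil % = oil / (100 + oil) * 100
= 39.5 / (100 + 39.5) * 100
= 39.5 / 139.5 * 100
= 28.32%

28.32%


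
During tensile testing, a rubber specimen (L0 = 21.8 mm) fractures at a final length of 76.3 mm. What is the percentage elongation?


Elongation = (Lf - L0) / L0 * 100
= (76.3 - 21.8) / 21.8 * 100
= 54.5 / 21.8 * 100
= 250.0%

250.0%


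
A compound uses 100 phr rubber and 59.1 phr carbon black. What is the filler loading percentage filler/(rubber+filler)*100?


Filler % = filler / (rubber + filler) * 100
= 59.1 / (100 + 59.1) * 100
= 59.1 / 159.1 * 100
= 37.15%

37.15%


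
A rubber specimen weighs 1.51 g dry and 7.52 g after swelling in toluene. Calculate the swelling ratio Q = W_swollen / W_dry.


Q = W_swollen / W_dry
Q = 7.52 / 1.51
Q = 4.98

Q = 4.98


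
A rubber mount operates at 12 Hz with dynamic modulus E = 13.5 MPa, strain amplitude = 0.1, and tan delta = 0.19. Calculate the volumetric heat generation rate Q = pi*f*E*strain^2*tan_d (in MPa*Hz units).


Q = pi * f * E * strain^2 * tan_d
= pi * 12 * 13.5 * 0.1^2 * 0.19
= pi * 12 * 13.5 * 0.0100 * 0.19
= 0.9670

Q = 0.9670


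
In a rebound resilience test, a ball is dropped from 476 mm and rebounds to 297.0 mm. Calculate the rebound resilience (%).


Resilience = h_rebound / h_drop * 100
= 297.0 / 476 * 100
= 62.4%

62.4%


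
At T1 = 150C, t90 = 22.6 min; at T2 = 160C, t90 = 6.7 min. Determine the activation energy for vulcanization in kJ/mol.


T1 = 423.15 K, T2 = 433.15 K
1/T1 - 1/T2 = 5.4559e-05
ln(t1/t2) = ln(22.6/6.7) = 1.2158
Ea = 8.314 * 1.2158 / 5.4559e-05 = 185276.3393 J/mol
Ea = 185.28 kJ/mol

185.28 kJ/mol


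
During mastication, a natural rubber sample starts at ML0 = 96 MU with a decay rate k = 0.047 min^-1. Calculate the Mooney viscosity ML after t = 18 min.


ML = ML0 * exp(-k * t)
ML = 96 * exp(-0.047 * 18)
ML = 96 * 0.4291
ML = 41.2 MU

41.2 MU


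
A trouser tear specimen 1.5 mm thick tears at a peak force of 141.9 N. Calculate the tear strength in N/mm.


Tear strength = force / thickness
= 141.9 / 1.5
= 94.6 N/mm

94.6 N/mm


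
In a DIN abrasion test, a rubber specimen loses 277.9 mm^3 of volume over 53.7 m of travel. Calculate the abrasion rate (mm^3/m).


Rate = volume_loss / distance
= 277.9 / 53.7
= 5.175 mm^3/m

5.175 mm^3/m


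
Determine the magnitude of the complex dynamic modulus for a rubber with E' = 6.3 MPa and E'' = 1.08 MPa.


|E*| = sqrt(E'^2 + E''^2)
= sqrt(6.3^2 + 1.08^2)
= sqrt(39.6900 + 1.1664)
= 6.392 MPa

6.392 MPa


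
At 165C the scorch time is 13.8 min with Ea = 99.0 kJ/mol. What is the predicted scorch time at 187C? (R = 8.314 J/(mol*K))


Convert temperatures: T1 = 165 + 273.15 = 438.15 K, T2 = 187 + 273.15 = 460.15 K
ts2_new = 13.8 * exp(99000 / 8.314 * (1/460.15 - 1/438.15))
1/T2 - 1/T1 = -1.0912e-04
ts2_new = 3.76 min

3.76 min


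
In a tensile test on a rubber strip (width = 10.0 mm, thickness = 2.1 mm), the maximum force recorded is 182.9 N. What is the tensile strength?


Area = width * thickness = 10.0 * 2.1 = 21.0 mm^2
TS = force / area = 182.9 / 21.0 = 8.71 MPa

8.71 MPa


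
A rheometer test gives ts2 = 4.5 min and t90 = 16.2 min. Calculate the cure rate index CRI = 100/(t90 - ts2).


CRI = 100 / (t90 - ts2)
= 100 / (16.2 - 4.5)
= 100 / 11.7
= 8.55 min^-1

8.55 min^-1


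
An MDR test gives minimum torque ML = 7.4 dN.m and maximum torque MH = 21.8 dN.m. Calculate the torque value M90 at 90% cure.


M90 = ML + 0.9 * (MH - ML)
M90 = 7.4 + 0.9 * (21.8 - 7.4)
M90 = 7.4 + 0.9 * 14.4
M90 = 20.36 dN.m

20.36 dN.m


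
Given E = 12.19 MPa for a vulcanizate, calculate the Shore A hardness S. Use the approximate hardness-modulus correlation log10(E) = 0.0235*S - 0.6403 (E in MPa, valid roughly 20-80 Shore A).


log10(E) = 0.0235*S - 0.6403  =>  S = (log10(E) + 0.6403) / 0.0235
log10(12.19) = 1.086004
S = (1.086004 + 0.6403) / 0.0235 = 1.726304 / 0.0235
S = 73.5

Shore A = 73.5


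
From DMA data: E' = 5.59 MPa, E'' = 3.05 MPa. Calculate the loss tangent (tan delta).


tan delta = E'' / E'
= 3.05 / 5.59
= 0.5456

tan delta = 0.5456


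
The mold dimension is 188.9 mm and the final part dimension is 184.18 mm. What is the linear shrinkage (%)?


Shrinkage = (mold - part) / mold * 100
= (188.9 - 184.18) / 188.9 * 100
= 4.72 / 188.9 * 100
= 2.5%

2.5%


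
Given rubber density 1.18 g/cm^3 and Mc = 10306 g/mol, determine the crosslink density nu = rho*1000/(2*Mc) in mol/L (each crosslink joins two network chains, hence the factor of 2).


nu = rho * 1000 / (2 * Mc)
nu = 1.18 * 1000 / (2 * 10306)
nu = 1180.0 / 20612
nu = 0.0572 mol/L

0.0572 mol/L


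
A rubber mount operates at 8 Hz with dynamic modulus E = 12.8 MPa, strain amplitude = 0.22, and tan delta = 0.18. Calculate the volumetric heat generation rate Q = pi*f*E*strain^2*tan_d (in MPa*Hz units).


Q = pi * f * E * strain^2 * tan_d
= pi * 8 * 12.8 * 0.22^2 * 0.18
= pi * 8 * 12.8 * 0.0484 * 0.18
= 2.8026

Q = 2.8026


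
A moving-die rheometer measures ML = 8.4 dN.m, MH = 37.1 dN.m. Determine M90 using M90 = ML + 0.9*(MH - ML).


M90 = ML + 0.9 * (MH - ML)
M90 = 8.4 + 0.9 * (37.1 - 8.4)
M90 = 8.4 + 0.9 * 28.7
M90 = 34.23 dN.m

34.23 dN.m


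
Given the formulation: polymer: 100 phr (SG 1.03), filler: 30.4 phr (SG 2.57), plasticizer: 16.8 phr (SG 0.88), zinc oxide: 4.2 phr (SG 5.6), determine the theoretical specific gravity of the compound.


Sum of weights = 151.4
Volume contributions:
  polymer: 100/1.03 = 97.0874
  filler: 30.4/2.57 = 11.8288
  plasticizer: 16.8/0.88 = 19.0909
  zinc oxide: 4.2/5.6 = 0.7500
Sum of volumes = 128.7571
SG = 151.4 / 128.7571 = 1.176

SG = 1.176


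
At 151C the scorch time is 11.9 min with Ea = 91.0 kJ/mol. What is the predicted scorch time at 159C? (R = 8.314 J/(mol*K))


Convert temperatures: T1 = 151 + 273.15 = 424.15 K, T2 = 159 + 273.15 = 432.15 K
ts2_new = 11.9 * exp(91000 / 8.314 * (1/432.15 - 1/424.15))
1/T2 - 1/T1 = -4.3645e-05
ts2_new = 7.38 min

7.38 min


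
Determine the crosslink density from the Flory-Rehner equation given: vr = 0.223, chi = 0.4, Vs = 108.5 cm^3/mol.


ln(1 - vr) = ln(1 - 0.223) = -0.2523
Numerator = -((-0.2523) + 0.223 + 0.4 * 0.223^2) = 0.0094
Denominator = 108.5 * (0.223^(1/3) - 0.223/2) = 53.6980
nu = 0.0094 / 53.6980 = 1.7549e-04 mol/cm^3

1.7549e-04 mol/cm^3


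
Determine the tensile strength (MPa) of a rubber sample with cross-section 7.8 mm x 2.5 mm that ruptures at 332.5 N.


Area = width * thickness = 7.8 * 2.5 = 19.5 mm^2
TS = force / area = 332.5 / 19.5 = 17.05 MPa

17.05 MPa


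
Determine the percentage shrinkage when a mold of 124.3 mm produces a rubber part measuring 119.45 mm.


Shrinkage = (mold - part) / mold * 100
= (124.3 - 119.45) / 124.3 * 100
= 4.85 / 124.3 * 100
= 3.9%

3.9%


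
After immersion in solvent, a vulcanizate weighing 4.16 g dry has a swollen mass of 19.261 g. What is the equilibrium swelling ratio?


Q = W_swollen / W_dry
Q = 19.261 / 4.16
Q = 4.63

Q = 4.63


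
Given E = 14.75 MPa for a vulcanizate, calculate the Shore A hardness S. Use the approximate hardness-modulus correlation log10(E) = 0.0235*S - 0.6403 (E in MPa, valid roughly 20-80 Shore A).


log10(E) = 0.0235*S - 0.6403  =>  S = (log10(E) + 0.6403) / 0.0235
log10(14.75) = 1.168792
S = (1.168792 + 0.6403) / 0.0235 = 1.809092 / 0.0235
S = 77.0

Shore A = 77.0


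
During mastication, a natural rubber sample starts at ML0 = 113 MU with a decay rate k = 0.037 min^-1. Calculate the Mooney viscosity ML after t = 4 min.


ML = ML0 * exp(-k * t)
ML = 113 * exp(-0.037 * 4)
ML = 113 * 0.8624
ML = 97.45 MU

97.45 MU


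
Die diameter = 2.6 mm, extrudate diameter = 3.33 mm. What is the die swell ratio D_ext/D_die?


Die swell ratio = D_extrudate / D_die
= 3.33 / 2.6
= 1.281

Die swell = 1.281


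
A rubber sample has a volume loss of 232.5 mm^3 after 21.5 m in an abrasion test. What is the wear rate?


Rate = volume_loss / distance
= 232.5 / 21.5
= 10.814 mm^3/m

10.814 mm^3/m


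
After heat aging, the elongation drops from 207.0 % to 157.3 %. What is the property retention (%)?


Retention = aged / original * 100
= 157.3 / 207.0 * 100
= 76.0%

76.0%


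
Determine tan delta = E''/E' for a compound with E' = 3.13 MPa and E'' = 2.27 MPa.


tan delta = E'' / E'
= 2.27 / 3.13
= 0.7252

tan delta = 0.7252


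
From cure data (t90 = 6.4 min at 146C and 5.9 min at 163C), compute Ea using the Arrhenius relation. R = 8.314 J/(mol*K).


T1 = 419.15 K, T2 = 436.15 K
1/T1 - 1/T2 = 9.2992e-05
ln(t1/t2) = ln(6.4/5.9) = 0.0813
Ea = 8.314 * 0.0813 / 9.2992e-05 = 7272.7846 J/mol
Ea = 7.27 kJ/mol

7.27 kJ/mol


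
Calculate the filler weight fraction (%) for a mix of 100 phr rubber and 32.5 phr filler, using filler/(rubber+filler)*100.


Filler % = filler / (rubber + filler) * 100
= 32.5 / (100 + 32.5) * 100
= 32.5 / 132.5 * 100
= 24.53%

24.53%


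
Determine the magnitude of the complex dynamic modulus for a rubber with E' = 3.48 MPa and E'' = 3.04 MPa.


|E*| = sqrt(E'^2 + E''^2)
= sqrt(3.48^2 + 3.04^2)
= sqrt(12.1104 + 9.2416)
= 4.621 MPa

4.621 MPa


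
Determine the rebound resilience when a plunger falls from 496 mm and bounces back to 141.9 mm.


Resilience = h_rebound / h_drop * 100
= 141.9 / 496 * 100
= 28.6%

28.6%


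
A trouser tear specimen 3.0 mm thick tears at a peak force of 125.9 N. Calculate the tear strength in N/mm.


Tear strength = force / thickness
= 125.9 / 3.0
= 41.97 N/mm

41.97 N/mm


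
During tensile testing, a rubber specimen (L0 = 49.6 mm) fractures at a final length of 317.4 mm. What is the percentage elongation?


Elongation = (Lf - L0) / L0 * 100
= (317.4 - 49.6) / 49.6 * 100
= 267.8 / 49.6 * 100
= 539.9%

539.9%


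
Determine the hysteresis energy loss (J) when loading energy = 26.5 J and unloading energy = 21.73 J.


Hysteresis loss = loading - unloading
= 26.5 - 21.73
= 4.77 J

4.77 J


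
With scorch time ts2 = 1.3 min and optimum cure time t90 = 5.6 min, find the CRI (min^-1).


CRI = 100 / (t90 - ts2)
= 100 / (5.6 - 1.3)
= 100 / 4.3
= 23.26 min^-1

23.26 min^-1


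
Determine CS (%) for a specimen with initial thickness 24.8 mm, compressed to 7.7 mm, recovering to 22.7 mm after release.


CS = (t0 - recovered) / (t0 - ts) * 100
= (24.8 - 22.7) / (24.8 - 7.7) * 100
= 2.1 / 17.1 * 100
= 12.3%

12.3%


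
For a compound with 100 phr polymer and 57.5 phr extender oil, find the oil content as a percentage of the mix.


Oil % = oil / (100 + oil) * 100
= 57.5 / (100 + 57.5) * 100
= 57.5 / 157.5 * 100
= 36.51%

36.51%


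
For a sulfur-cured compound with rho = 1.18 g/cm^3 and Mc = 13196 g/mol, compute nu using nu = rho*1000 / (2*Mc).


nu = rho * 1000 / (2 * Mc)
nu = 1.18 * 1000 / (2 * 13196)
nu = 1180.0 / 26392
nu = 0.0447 mol/L

0.0447 mol/L


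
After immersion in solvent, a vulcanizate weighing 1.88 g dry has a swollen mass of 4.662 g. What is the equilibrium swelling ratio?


Q = W_swollen / W_dry
Q = 4.662 / 1.88
Q = 2.48

Q = 2.48


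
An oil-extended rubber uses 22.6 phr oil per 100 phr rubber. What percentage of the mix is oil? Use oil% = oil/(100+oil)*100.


Oil % = oil / (100 + oil) * 100
= 22.6 / (100 + 22.6) * 100
= 22.6 / 122.6 * 100
= 18.43%

18.43%


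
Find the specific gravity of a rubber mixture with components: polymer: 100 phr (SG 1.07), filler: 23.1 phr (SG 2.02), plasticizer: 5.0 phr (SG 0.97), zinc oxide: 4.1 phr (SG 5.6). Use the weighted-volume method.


Sum of weights = 132.2
Volume contributions:
  polymer: 100/1.07 = 93.4579
  filler: 23.1/2.02 = 11.4356
  plasticizer: 5.0/0.97 = 5.1546
  zinc oxide: 4.1/5.6 = 0.7321
Sum of volumes = 110.7804
SG = 132.2 / 110.7804 = 1.193

SG = 1.193


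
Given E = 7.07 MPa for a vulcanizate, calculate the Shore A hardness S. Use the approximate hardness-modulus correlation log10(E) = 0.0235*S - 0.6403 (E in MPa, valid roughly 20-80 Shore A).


log10(E) = 0.0235*S - 0.6403  =>  S = (log10(E) + 0.6403) / 0.0235
log10(7.07) = 0.849419
S = (0.849419 + 0.6403) / 0.0235 = 1.489719 / 0.0235
S = 63.4

Shore A = 63.4


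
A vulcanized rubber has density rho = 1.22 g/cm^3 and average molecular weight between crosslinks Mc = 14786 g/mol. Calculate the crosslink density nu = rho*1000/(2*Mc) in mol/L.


nu = rho * 1000 / (2 * Mc)
nu = 1.22 * 1000 / (2 * 14786)
nu = 1220.0 / 29572
nu = 0.0413 mol/L

0.0413 mol/L


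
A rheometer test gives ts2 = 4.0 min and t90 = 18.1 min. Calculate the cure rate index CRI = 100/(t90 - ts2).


CRI = 100 / (t90 - ts2)
= 100 / (18.1 - 4.0)
= 100 / 14.1
= 7.09 min^-1

7.09 min^-1


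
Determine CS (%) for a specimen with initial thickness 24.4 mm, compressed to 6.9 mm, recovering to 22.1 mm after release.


CS = (t0 - recovered) / (t0 - ts) * 100
= (24.4 - 22.1) / (24.4 - 6.9) * 100
= 2.3 / 17.5 * 100
= 13.1%

13.1%


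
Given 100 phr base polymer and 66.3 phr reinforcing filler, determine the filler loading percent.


Filler % = filler / (rubber + filler) * 100
= 66.3 / (100 + 66.3) * 100
= 66.3 / 166.3 * 100
= 39.87%

39.87%


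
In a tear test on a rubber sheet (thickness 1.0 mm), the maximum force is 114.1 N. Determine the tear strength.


Tear strength = force / thickness
= 114.1 / 1.0
= 114.1 N/mm

114.1 N/mm


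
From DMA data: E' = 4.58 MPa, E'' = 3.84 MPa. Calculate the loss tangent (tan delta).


tan delta = E'' / E'
= 3.84 / 4.58
= 0.8384

tan delta = 0.8384


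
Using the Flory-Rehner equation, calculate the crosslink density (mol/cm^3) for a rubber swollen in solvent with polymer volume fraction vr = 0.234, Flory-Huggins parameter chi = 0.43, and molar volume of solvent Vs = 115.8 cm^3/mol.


ln(1 - vr) = ln(1 - 0.234) = -0.2666
Numerator = -((-0.2666) + 0.234 + 0.43 * 0.234^2) = 0.0090
Denominator = 115.8 * (0.234^(1/3) - 0.234/2) = 57.8101
nu = 0.0090 / 57.8101 = 1.5617e-04 mol/cm^3

1.5617e-04 mol/cm^3


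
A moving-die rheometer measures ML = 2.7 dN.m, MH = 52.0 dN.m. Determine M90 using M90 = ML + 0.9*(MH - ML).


M90 = ML + 0.9 * (MH - ML)
M90 = 2.7 + 0.9 * (52.0 - 2.7)
M90 = 2.7 + 0.9 * 49.3
M90 = 47.07 dN.m

47.07 dN.m


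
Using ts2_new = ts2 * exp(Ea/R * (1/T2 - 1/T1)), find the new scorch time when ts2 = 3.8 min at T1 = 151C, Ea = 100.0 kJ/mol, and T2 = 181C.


Convert temperatures: T1 = 151 + 273.15 = 424.15 K, T2 = 181 + 273.15 = 454.15 K
ts2_new = 3.8 * exp(100000 / 8.314 * (1/454.15 - 1/424.15))
1/T2 - 1/T1 = -1.5574e-04
ts2_new = 0.58 min

0.58 min


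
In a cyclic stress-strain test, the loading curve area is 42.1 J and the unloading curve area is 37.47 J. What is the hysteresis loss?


Hysteresis loss = loading - unloading
= 42.1 - 37.47
= 4.63 J

4.63 J


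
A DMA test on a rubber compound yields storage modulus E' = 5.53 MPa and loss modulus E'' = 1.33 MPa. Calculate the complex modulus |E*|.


|E*| = sqrt(E'^2 + E''^2)
= sqrt(5.53^2 + 1.33^2)
= sqrt(30.5809 + 1.7689)
= 5.688 MPa

5.688 MPa


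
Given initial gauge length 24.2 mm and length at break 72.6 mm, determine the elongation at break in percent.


Elongation = (Lf - L0) / L0 * 100
= (72.6 - 24.2) / 24.2 * 100
= 48.4 / 24.2 * 100
= 200.0%

200.0%


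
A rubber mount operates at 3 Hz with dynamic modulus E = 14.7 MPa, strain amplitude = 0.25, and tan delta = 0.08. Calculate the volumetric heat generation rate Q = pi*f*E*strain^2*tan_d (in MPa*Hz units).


Q = pi * f * E * strain^2 * tan_d
= pi * 3 * 14.7 * 0.25^2 * 0.08
= pi * 3 * 14.7 * 0.0625 * 0.08
= 0.6927

Q = 0.6927


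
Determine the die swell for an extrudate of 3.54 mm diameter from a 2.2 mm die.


Die swell ratio = D_extrudate / D_die
= 3.54 / 2.2
= 1.609

Die swell = 1.609


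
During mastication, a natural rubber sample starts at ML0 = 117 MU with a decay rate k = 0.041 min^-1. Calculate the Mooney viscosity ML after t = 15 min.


ML = ML0 * exp(-k * t)
ML = 117 * exp(-0.041 * 15)
ML = 117 * 0.5406
ML = 63.25 MU

63.25 MU


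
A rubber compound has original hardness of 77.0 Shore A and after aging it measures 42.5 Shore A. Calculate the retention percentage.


Retention = aged / original * 100
= 42.5 / 77.0 * 100
= 55.2%

55.2%


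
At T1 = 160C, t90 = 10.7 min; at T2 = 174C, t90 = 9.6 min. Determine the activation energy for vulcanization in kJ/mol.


T1 = 433.15 K, T2 = 447.15 K
1/T1 - 1/T2 = 7.2283e-05
ln(t1/t2) = ln(10.7/9.6) = 0.1085
Ea = 8.314 * 0.1085 / 7.2283e-05 = 12477.4486 J/mol
Ea = 12.48 kJ/mol

12.48 kJ/mol


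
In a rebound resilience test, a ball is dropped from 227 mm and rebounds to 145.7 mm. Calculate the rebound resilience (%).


Resilience = h_rebound / h_drop * 100
= 145.7 / 227 * 100
= 64.2%

64.2%


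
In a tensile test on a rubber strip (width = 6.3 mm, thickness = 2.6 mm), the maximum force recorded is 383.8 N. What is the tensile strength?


Area = width * thickness = 6.3 * 2.6 = 16.38 mm^2
TS = force / area = 383.8 / 16.38 = 23.43 MPa

23.43 MPa


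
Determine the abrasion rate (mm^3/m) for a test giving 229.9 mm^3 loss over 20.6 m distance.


Rate = volume_loss / distance
= 229.9 / 20.6
= 11.16 mm^3/m

11.16 mm^3/m


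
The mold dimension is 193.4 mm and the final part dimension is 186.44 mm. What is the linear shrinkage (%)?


Shrinkage = (mold - part) / mold * 100
= (193.4 - 186.44) / 193.4 * 100
= 6.96 / 193.4 * 100
= 3.6%

3.6%


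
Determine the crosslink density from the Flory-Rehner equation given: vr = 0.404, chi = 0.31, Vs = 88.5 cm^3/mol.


ln(1 - vr) = ln(1 - 0.404) = -0.5175
Numerator = -((-0.5175) + 0.404 + 0.31 * 0.404^2) = 0.0629
Denominator = 88.5 * (0.404^(1/3) - 0.404/2) = 47.5470
nu = 0.0629 / 47.5470 = 0.0013 mol/cm^3

0.0013 mol/cm^3


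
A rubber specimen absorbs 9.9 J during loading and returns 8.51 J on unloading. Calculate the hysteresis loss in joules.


Hysteresis loss = loading - unloading
= 9.9 - 8.51
= 1.39 J

1.39 J


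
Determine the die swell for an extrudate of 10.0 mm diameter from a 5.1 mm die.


Die swell ratio = D_extrudate / D_die
= 10.0 / 5.1
= 1.961

Die swell = 1.961


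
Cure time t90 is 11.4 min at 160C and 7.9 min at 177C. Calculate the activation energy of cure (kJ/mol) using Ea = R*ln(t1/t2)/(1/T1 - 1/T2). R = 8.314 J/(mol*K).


T1 = 433.15 K, T2 = 450.15 K
1/T1 - 1/T2 = 8.7187e-05
ln(t1/t2) = ln(11.4/7.9) = 0.3668
Ea = 8.314 * 0.3668 / 8.7187e-05 = 34972.5661 J/mol
Ea = 34.97 kJ/mol

34.97 kJ/mol


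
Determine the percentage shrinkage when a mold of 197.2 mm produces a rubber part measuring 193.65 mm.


Shrinkage = (mold - part) / mold * 100
= (197.2 - 193.65) / 197.2 * 100
= 3.55 / 197.2 * 100
= 1.8%

1.8%


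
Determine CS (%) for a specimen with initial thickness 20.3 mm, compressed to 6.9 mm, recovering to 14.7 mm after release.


CS = (t0 - recovered) / (t0 - ts) * 100
= (20.3 - 14.7) / (20.3 - 6.9) * 100
= 5.6 / 13.4 * 100
= 41.8%

41.8%


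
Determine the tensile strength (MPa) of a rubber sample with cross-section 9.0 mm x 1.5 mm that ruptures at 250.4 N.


Area = width * thickness = 9.0 * 1.5 = 13.5 mm^2
TS = force / area = 250.4 / 13.5 = 18.55 MPa

18.55 MPa


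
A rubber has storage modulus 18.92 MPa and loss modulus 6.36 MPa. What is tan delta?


tan delta = E'' / E'
= 6.36 / 18.92
= 0.3362

tan delta = 0.3362


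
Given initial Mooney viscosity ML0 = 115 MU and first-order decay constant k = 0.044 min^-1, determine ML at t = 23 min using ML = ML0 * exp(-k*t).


ML = ML0 * exp(-k * t)
ML = 115 * exp(-0.044 * 23)
ML = 115 * 0.3635
ML = 41.8 MU

41.8 MU


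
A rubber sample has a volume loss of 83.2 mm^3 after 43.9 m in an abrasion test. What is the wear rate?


Rate = volume_loss / distance
= 83.2 / 43.9
= 1.895 mm^3/m

1.895 mm^3/m


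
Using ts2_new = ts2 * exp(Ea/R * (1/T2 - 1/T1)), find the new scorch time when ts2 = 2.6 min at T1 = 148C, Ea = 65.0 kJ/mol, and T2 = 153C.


Convert temperatures: T1 = 148 + 273.15 = 421.15 K, T2 = 153 + 273.15 = 426.15 K
ts2_new = 2.6 * exp(65000 / 8.314 * (1/426.15 - 1/421.15))
1/T2 - 1/T1 = -2.7859e-05
ts2_new = 2.09 min

2.09 min


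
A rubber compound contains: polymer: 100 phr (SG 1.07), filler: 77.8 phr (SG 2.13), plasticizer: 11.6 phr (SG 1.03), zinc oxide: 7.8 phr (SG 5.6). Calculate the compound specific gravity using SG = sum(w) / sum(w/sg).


Sum of weights = 197.2
Volume contributions:
  polymer: 100/1.07 = 93.4579
  filler: 77.8/2.13 = 36.5258
  plasticizer: 11.6/1.03 = 11.2621
  zinc oxide: 7.8/5.6 = 1.3929
Sum of volumes = 142.6388
SG = 197.2 / 142.6388 = 1.383

SG = 1.383


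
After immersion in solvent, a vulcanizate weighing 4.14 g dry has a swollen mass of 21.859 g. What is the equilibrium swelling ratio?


Q = W_swollen / W_dry
Q = 21.859 / 4.14
Q = 5.28

Q = 5.28


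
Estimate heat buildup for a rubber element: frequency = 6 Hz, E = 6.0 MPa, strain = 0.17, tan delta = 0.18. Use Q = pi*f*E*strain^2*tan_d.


Q = pi * f * E * strain^2 * tan_d
= pi * 6 * 6.0 * 0.17^2 * 0.18
= pi * 6 * 6.0 * 0.0289 * 0.18
= 0.5883

Q = 0.5883


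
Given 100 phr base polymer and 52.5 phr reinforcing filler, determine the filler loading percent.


Filler % = filler / (rubber + filler) * 100
= 52.5 / (100 + 52.5) * 100
= 52.5 / 152.5 * 100
= 34.43%

34.43%


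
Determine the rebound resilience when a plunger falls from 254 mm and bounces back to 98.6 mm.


Resilience = h_rebound / h_drop * 100
= 98.6 / 254 * 100
= 38.8%

38.8%


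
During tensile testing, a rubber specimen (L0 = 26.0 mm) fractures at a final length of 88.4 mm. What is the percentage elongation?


Elongation = (Lf - L0) / L0 * 100
= (88.4 - 26.0) / 26.0 * 100
= 62.4 / 26.0 * 100
= 240.0%

240.0%


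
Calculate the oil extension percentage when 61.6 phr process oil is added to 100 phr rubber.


Oil % = oil / (100 + oil) * 100
= 61.6 / (100 + 61.6) * 100
= 61.6 / 161.6 * 100
= 38.12%

38.12%


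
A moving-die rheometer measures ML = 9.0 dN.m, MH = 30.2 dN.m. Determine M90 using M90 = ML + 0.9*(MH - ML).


M90 = ML + 0.9 * (MH - ML)
M90 = 9.0 + 0.9 * (30.2 - 9.0)
M90 = 9.0 + 0.9 * 21.2
M90 = 28.08 dN.m

28.08 dN.m


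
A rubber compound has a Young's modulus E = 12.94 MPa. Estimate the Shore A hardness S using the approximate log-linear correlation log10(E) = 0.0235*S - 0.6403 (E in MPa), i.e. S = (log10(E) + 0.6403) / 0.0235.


log10(E) = 0.0235*S - 0.6403  =>  S = (log10(E) + 0.6403) / 0.0235
log10(12.94) = 1.111934
S = (1.111934 + 0.6403) / 0.0235 = 1.752234 / 0.0235
S = 74.6

Shore A = 74.6


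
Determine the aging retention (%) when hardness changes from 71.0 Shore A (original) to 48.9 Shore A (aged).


Retention = aged / original * 100
= 48.9 / 71.0 * 100
= 68.9%

68.9%


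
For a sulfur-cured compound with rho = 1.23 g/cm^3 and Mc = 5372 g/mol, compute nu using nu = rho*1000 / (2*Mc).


nu = rho * 1000 / (2 * Mc)
nu = 1.23 * 1000 / (2 * 5372)
nu = 1230.0 / 10744
nu = 0.1145 mol/L

0.1145 mol/L


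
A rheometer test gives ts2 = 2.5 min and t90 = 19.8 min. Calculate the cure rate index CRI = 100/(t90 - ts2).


CRI = 100 / (t90 - ts2)
= 100 / (19.8 - 2.5)
= 100 / 17.3
= 5.78 min^-1

5.78 min^-1


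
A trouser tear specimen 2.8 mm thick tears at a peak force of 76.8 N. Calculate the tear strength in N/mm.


Tear strength = force / thickness
= 76.8 / 2.8
= 27.43 N/mm

27.43 N/mm


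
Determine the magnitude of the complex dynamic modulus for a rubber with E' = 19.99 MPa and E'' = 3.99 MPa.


|E*| = sqrt(E'^2 + E''^2)
= sqrt(19.99^2 + 3.99^2)
= sqrt(399.6001 + 15.9201)
= 20.384 MPa

20.384 MPa


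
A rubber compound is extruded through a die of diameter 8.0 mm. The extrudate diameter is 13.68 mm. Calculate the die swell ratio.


Die swell ratio = D_extrudate / D_die
= 13.68 / 8.0
= 1.71

Die swell = 1.71


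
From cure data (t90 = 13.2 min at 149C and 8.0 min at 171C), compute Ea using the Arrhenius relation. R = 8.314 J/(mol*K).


T1 = 422.15 K, T2 = 444.15 K
1/T1 - 1/T2 = 1.1733e-04
ln(t1/t2) = ln(13.2/8.0) = 0.5008
Ea = 8.314 * 0.5008 / 1.1733e-04 = 35483.5194 J/mol
Ea = 35.48 kJ/mol

35.48 kJ/mol


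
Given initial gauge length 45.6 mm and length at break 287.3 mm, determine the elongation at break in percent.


Elongation = (Lf - L0) / L0 * 100
= (287.3 - 45.6) / 45.6 * 100
= 241.7 / 45.6 * 100
= 530.0%

530.0%


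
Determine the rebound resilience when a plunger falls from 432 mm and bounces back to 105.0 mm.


Resilience = h_rebound / h_drop * 100
= 105.0 / 432 * 100
= 24.3%

24.3%


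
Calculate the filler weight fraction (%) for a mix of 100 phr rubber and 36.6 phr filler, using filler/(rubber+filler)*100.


Filler % = filler / (rubber + filler) * 100
= 36.6 / (100 + 36.6) * 100
= 36.6 / 136.6 * 100
= 26.79%

26.79%


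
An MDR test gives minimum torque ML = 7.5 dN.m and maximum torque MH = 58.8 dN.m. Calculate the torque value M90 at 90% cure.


M90 = ML + 0.9 * (MH - ML)
M90 = 7.5 + 0.9 * (58.8 - 7.5)
M90 = 7.5 + 0.9 * 51.3
M90 = 53.67 dN.m

53.67 dN.m


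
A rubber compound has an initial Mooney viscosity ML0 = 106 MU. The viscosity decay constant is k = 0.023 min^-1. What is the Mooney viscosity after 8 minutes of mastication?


ML = ML0 * exp(-k * t)
ML = 106 * exp(-0.023 * 8)
ML = 106 * 0.8319
ML = 88.19 MU

88.19 MU


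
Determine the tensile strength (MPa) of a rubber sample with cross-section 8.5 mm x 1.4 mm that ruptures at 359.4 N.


Area = width * thickness = 8.5 * 1.4 = 11.9 mm^2
TS = force / area = 359.4 / 11.9 = 30.2 MPa

30.2 MPa


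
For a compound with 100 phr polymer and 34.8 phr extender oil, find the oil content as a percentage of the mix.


Oil % = oil / (100 + oil) * 100
= 34.8 / (100 + 34.8) * 100
= 34.8 / 134.8 * 100
= 25.82%

25.82%


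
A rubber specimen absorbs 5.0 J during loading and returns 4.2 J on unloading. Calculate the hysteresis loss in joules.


Hysteresis loss = loading - unloading
= 5.0 - 4.2
= 0.8 J

0.8 J


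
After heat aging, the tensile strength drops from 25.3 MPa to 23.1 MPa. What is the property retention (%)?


Retention = aged / original * 100
= 23.1 / 25.3 * 100
= 91.3%

91.3%


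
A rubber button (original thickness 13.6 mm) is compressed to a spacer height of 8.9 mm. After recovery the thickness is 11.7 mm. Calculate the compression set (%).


CS = (t0 - recovered) / (t0 - ts) * 100
= (13.6 - 11.7) / (13.6 - 8.9) * 100
= 1.9 / 4.7 * 100
= 40.4%

40.4%


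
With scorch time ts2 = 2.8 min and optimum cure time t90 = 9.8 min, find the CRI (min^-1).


CRI = 100 / (t90 - ts2)
= 100 / (9.8 - 2.8)
= 100 / 7.0
= 14.29 min^-1

14.29 min^-1


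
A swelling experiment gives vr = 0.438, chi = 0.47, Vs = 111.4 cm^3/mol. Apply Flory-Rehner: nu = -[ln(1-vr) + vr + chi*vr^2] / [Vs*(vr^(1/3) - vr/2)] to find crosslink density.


ln(1 - vr) = ln(1 - 0.438) = -0.5763
Numerator = -((-0.5763) + 0.438 + 0.47 * 0.438^2) = 0.0481
Denominator = 111.4 * (0.438^(1/3) - 0.438/2) = 60.2046
nu = 0.0481 / 60.2046 = 7.9872e-04 mol/cm^3

7.9872e-04 mol/cm^3


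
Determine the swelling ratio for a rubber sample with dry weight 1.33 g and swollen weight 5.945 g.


Q = W_swollen / W_dry
Q = 5.945 / 1.33
Q = 4.47

Q = 4.47


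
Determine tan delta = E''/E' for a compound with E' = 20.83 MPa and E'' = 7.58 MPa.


tan delta = E'' / E'
= 7.58 / 20.83
= 0.3639

tan delta = 0.3639


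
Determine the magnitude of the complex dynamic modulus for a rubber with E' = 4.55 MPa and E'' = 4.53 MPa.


|E*| = sqrt(E'^2 + E''^2)
= sqrt(4.55^2 + 4.53^2)
= sqrt(20.7025 + 20.5209)
= 6.421 MPa

6.421 MPa


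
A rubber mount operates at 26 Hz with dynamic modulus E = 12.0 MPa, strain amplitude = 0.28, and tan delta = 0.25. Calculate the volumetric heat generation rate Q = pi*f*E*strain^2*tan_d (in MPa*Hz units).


Q = pi * f * E * strain^2 * tan_d
= pi * 26 * 12.0 * 0.28^2 * 0.25
= pi * 26 * 12.0 * 0.0784 * 0.25
= 19.2115

Q = 19.2115


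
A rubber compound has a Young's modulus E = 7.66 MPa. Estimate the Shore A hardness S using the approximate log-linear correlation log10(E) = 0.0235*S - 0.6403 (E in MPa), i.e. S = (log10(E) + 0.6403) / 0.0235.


log10(E) = 0.0235*S - 0.6403  =>  S = (log10(E) + 0.6403) / 0.0235
log10(7.66) = 0.884229
S = (0.884229 + 0.6403) / 0.0235 = 1.524529 / 0.0235
S = 64.9

Shore A = 64.9


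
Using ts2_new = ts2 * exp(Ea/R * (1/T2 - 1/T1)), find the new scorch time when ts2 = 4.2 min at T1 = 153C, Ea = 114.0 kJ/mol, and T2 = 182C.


Convert temperatures: T1 = 153 + 273.15 = 426.15 K, T2 = 182 + 273.15 = 455.15 K
ts2_new = 4.2 * exp(114000 / 8.314 * (1/455.15 - 1/426.15))
1/T2 - 1/T1 = -1.4951e-04
ts2_new = 0.54 min

0.54 min


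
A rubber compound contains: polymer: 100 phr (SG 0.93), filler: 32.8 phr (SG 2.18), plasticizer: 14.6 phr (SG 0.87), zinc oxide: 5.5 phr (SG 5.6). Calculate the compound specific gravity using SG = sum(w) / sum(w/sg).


Sum of weights = 152.9
Volume contributions:
  polymer: 100/0.93 = 107.5269
  filler: 32.8/2.18 = 15.0459
  plasticizer: 14.6/0.87 = 16.7816
  zinc oxide: 5.5/5.6 = 0.9821
Sum of volumes = 140.3365
SG = 152.9 / 140.3365 = 1.09

SG = 1.09


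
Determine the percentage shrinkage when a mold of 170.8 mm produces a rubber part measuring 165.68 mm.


Shrinkage = (mold - part) / mold * 100
= (170.8 - 165.68) / 170.8 * 100
= 5.12 / 170.8 * 100
= 3.0%

3.0%


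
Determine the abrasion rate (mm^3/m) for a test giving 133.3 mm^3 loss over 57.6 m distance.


Rate = volume_loss / distance
= 133.3 / 57.6
= 2.314 mm^3/m

2.314 mm^3/m


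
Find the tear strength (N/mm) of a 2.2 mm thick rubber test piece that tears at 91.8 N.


Tear strength = force / thickness
= 91.8 / 2.2
= 41.73 N/mm

41.73 N/mm


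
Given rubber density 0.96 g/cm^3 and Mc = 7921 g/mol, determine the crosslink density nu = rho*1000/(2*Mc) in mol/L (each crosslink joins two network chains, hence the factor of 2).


nu = rho * 1000 / (2 * Mc)
nu = 0.96 * 1000 / (2 * 7921)
nu = 960.0 / 15842
nu = 0.0606 mol/L

0.0606 mol/L


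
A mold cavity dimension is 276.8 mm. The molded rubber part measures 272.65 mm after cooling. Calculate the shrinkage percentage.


Shrinkage = (mold - part) / mold * 100
= (276.8 - 272.65) / 276.8 * 100
= 4.15 / 276.8 * 100
= 1.5%

1.5%


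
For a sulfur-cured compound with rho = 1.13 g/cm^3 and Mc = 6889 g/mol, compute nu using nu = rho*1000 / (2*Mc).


nu = rho * 1000 / (2 * Mc)
nu = 1.13 * 1000 / (2 * 6889)
nu = 1130.0 / 13778
nu = 0.0820 mol/L

0.0820 mol/L


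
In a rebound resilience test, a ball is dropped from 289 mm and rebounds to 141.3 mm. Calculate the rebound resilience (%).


Resilience = h_rebound / h_drop * 100
= 141.3 / 289 * 100
= 48.9%

48.9%


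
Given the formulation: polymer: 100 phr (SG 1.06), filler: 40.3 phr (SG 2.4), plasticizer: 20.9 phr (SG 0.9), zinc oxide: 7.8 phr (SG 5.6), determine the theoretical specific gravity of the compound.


Sum of weights = 169.0
Volume contributions:
  polymer: 100/1.06 = 94.3396
  filler: 40.3/2.4 = 16.7917
  plasticizer: 20.9/0.9 = 23.2222
  zinc oxide: 7.8/5.6 = 1.3929
Sum of volumes = 135.7464
SG = 169.0 / 135.7464 = 1.245

SG = 1.245


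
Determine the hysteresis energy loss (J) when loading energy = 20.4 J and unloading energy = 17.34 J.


Hysteresis loss = loading - unloading
= 20.4 - 17.34
= 3.06 J

3.06 J


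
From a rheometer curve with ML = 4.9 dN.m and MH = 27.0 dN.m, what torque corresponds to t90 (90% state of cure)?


M90 = ML + 0.9 * (MH - ML)
M90 = 4.9 + 0.9 * (27.0 - 4.9)
M90 = 4.9 + 0.9 * 22.1
M90 = 24.79 dN.m

24.79 dN.m


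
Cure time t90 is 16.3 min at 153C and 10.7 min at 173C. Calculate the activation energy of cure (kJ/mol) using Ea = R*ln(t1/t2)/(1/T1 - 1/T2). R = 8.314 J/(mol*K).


T1 = 426.15 K, T2 = 446.15 K
1/T1 - 1/T2 = 1.0519e-04
ln(t1/t2) = ln(16.3/10.7) = 0.4209
Ea = 8.314 * 0.4209 / 1.0519e-04 = 33267.8233 J/mol
Ea = 33.27 kJ/mol

33.27 kJ/mol


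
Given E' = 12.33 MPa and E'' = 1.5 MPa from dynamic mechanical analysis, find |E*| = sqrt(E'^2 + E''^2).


|E*| = sqrt(E'^2 + E''^2)
= sqrt(12.33^2 + 1.5^2)
= sqrt(152.0289 + 2.2500)
= 12.421 MPa

12.421 MPa


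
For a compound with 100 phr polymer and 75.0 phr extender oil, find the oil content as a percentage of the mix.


Oil % = oil / (100 + oil) * 100
= 75.0 / (100 + 75.0) * 100
= 75.0 / 175.0 * 100
= 42.86%

42.86%


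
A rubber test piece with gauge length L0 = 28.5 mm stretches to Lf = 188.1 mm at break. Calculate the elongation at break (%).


Elongation = (Lf - L0) / L0 * 100
= (188.1 - 28.5) / 28.5 * 100
= 159.6 / 28.5 * 100
= 560.0%

560.0%


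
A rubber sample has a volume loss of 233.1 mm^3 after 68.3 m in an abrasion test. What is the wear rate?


Rate = volume_loss / distance
= 233.1 / 68.3
= 3.413 mm^3/m

3.413 mm^3/m


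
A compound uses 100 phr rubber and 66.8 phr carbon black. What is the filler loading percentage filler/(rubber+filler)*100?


Filler % = filler / (rubber + filler) * 100
= 66.8 / (100 + 66.8) * 100
= 66.8 / 166.8 * 100
= 40.05%

40.05%


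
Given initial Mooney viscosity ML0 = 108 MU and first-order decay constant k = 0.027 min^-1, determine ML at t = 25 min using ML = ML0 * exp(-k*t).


ML = ML0 * exp(-k * t)
ML = 108 * exp(-0.027 * 25)
ML = 108 * 0.5092
ML = 54.99 MU

54.99 MU


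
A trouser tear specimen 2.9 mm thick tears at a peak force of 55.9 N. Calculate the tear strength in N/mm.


Tear strength = force / thickness
= 55.9 / 2.9
= 19.28 N/mm

19.28 N/mm


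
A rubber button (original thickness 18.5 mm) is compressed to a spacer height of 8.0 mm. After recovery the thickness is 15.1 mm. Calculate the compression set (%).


CS = (t0 - recovered) / (t0 - ts) * 100
= (18.5 - 15.1) / (18.5 - 8.0) * 100
= 3.4 / 10.5 * 100
= 32.4%

32.4%


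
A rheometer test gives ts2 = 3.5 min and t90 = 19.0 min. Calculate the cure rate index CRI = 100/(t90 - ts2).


CRI = 100 / (t90 - ts2)
= 100 / (19.0 - 3.5)
= 100 / 15.5
= 6.45 min^-1

6.45 min^-1


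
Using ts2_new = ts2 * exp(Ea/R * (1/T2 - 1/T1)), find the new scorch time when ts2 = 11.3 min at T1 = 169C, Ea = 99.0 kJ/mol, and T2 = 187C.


Convert temperatures: T1 = 169 + 273.15 = 442.15 K, T2 = 187 + 273.15 = 460.15 K
ts2_new = 11.3 * exp(99000 / 8.314 * (1/460.15 - 1/442.15))
1/T2 - 1/T1 = -8.8472e-05
ts2_new = 3.94 min

3.94 min


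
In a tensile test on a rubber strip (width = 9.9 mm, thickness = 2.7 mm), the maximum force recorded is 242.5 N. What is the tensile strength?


Area = width * thickness = 9.9 * 2.7 = 26.73 mm^2
TS = force / area = 242.5 / 26.73 = 9.07 MPa

9.07 MPa


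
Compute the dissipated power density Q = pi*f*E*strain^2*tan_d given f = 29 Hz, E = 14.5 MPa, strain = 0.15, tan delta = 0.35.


Q = pi * f * E * strain^2 * tan_d
= pi * 29 * 14.5 * 0.15^2 * 0.35
= pi * 29 * 14.5 * 0.0225 * 0.35
= 10.4032

Q = 10.4032


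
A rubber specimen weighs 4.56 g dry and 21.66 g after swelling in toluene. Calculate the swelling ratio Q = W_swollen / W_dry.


Q = W_swollen / W_dry
Q = 21.66 / 4.56
Q = 4.75

Q = 4.75


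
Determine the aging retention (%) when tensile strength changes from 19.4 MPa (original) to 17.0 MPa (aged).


Retention = aged / original * 100
= 17.0 / 19.4 * 100
= 87.6%

87.6%


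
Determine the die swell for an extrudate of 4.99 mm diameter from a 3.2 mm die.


Die swell ratio = D_extrudate / D_die
= 4.99 / 3.2
= 1.559

Die swell = 1.559


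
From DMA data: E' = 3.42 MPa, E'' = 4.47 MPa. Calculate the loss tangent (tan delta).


tan delta = E'' / E'
= 4.47 / 3.42
= 1.307

tan delta = 1.307


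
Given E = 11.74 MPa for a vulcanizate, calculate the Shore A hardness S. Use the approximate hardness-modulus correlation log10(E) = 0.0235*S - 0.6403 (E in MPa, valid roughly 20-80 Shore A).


log10(E) = 0.0235*S - 0.6403  =>  S = (log10(E) + 0.6403) / 0.0235
log10(11.74) = 1.069668
S = (1.069668 + 0.6403) / 0.0235 = 1.709968 / 0.0235
S = 72.8

Shore A = 72.8


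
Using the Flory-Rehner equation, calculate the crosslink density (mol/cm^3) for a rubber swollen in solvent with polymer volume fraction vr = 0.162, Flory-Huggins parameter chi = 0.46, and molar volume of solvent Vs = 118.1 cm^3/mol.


ln(1 - vr) = ln(1 - 0.162) = -0.1767
Numerator = -((-0.1767) + 0.162 + 0.46 * 0.162^2) = 0.0027
Denominator = 118.1 * (0.162^(1/3) - 0.162/2) = 54.8145
nu = 0.0027 / 54.8145 = 4.8617e-05 mol/cm^3

4.8617e-05 mol/cm^3


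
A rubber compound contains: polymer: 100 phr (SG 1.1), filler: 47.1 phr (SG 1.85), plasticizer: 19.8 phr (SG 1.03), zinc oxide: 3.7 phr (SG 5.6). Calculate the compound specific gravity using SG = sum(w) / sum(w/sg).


Sum of weights = 170.6
Volume contributions:
  polymer: 100/1.1 = 90.9091
  filler: 47.1/1.85 = 25.4595
  plasticizer: 19.8/1.03 = 19.2233
  zinc oxide: 3.7/5.6 = 0.6607
Sum of volumes = 136.2526
SG = 170.6 / 136.2526 = 1.252

SG = 1.252


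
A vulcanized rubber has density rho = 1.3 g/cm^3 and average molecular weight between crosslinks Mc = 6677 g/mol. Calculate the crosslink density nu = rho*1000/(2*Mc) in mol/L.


nu = rho * 1000 / (2 * Mc)
nu = 1.3 * 1000 / (2 * 6677)
nu = 1300.0 / 13354
nu = 0.0973 mol/L

0.0973 mol/L
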